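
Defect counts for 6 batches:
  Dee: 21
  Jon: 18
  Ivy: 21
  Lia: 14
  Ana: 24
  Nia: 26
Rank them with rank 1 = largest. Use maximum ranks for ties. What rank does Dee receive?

Sorted (descending): 26, 24, 21, 21, 18, 14
The 2 values of 21 occupy positions 3–4 → each gets rank 4.
Dee has value 21 → rank 4.

4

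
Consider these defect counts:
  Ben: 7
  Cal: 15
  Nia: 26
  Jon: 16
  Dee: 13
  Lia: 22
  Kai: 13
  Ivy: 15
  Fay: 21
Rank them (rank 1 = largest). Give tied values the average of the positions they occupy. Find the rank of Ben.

9

Sorted (descending): 26, 22, 21, 16, 15, 15, 13, 13, 7
The 2 values of 15 occupy positions 5–6 → average rank (5+6)/2 = 5.5.
The 2 values of 13 occupy positions 7–8 → average rank (7+8)/2 = 7.5.
Ben has value 7 → rank 9.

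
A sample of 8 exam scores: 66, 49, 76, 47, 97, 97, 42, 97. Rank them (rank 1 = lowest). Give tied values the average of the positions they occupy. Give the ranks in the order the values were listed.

Sorted (ascending): 42, 47, 49, 66, 76, 97, 97, 97
The 3 values of 97 occupy positions 6–8 → average rank 7.

4, 3, 5, 2, 7, 7, 1, 7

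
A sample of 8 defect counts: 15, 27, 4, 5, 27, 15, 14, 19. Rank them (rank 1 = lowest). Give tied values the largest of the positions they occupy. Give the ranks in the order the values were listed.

Sorted (ascending): 4, 5, 14, 15, 15, 19, 27, 27
The 2 values of 15 occupy positions 4–5 → each gets rank 5.
The 2 values of 27 occupy positions 7–8 → each gets rank 8.

5, 8, 1, 2, 8, 5, 3, 6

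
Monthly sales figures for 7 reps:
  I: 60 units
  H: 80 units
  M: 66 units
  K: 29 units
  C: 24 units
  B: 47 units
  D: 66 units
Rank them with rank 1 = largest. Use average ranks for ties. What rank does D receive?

Sorted (descending): 80, 66, 66, 60, 47, 29, 24
The 2 values of 66 occupy positions 2–3 → average rank (2+3)/2 = 2.5.
D has value 66 units → rank 2.5.

2.5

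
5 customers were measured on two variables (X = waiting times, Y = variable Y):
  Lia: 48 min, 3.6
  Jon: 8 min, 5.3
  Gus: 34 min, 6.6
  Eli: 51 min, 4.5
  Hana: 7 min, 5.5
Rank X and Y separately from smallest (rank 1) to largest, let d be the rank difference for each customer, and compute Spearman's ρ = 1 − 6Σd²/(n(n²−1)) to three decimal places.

Ranks of variable 1: 4, 2, 3, 5, 1
Ranks of variable 2: 1, 3, 5, 2, 4
d = r₁ − r₂: 3, -1, -2, 3, -3
d²: 9, 1, 4, 9, 9; Σd² = 32
ρ = 1 − 6·32/(5·24) = 1 − 192/120 = -0.600

-0.600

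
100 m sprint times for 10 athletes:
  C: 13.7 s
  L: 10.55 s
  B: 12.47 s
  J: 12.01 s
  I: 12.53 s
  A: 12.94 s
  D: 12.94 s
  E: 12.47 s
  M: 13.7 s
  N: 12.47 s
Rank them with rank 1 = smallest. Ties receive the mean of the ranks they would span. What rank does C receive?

Sorted (ascending): 10.55, 12.01, 12.47, 12.47, 12.47, 12.53, 12.94, 12.94, 13.7, 13.7
The 3 values of 12.47 occupy positions 3–5 → average rank 4.
The 2 values of 12.94 occupy positions 7–8 → average rank (7+8)/2 = 7.5.
The 2 values of 13.7 occupy positions 9–10 → average rank (9+10)/2 = 9.5.
C has value 13.7 s → rank 9.5.

9.5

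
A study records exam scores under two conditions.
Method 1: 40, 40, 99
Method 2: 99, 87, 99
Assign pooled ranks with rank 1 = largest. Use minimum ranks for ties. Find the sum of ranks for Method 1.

11

Sorted (descending): 99, 99, 99, 87, 40, 40
The 3 values of 99 occupy positions 1–3 → each gets rank 1.
The 2 values of 40 occupy positions 5–6 → each gets rank 5.
Method 1 values → pooled ranks: 40→5, 40→5, 99→1
Rank sum = 5 + 5 + 1 = 11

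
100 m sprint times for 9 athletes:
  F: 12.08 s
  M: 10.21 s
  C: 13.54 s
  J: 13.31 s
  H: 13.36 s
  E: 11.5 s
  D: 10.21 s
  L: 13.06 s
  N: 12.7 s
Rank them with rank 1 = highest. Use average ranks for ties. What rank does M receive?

8.5

Sorted (descending): 13.54, 13.36, 13.31, 13.06, 12.7, 12.08, 11.5, 10.21, 10.21
The 2 values of 10.21 occupy positions 8–9 → average rank (8+9)/2 = 8.5.
M has value 10.21 s → rank 8.5.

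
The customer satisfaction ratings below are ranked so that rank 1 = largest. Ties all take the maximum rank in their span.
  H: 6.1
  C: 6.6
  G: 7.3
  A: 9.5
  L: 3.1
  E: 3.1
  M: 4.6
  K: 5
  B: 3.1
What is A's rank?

Sorted (descending): 9.5, 7.3, 6.6, 6.1, 5, 4.6, 3.1, 3.1, 3.1
The 3 values of 3.1 occupy positions 7–9 → each gets rank 9.
A has value 9.5 → rank 1.

1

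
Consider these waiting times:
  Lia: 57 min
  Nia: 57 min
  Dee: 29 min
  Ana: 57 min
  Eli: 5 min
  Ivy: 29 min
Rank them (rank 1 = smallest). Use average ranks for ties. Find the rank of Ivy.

2.5

Sorted (ascending): 5, 29, 29, 57, 57, 57
The 2 values of 29 occupy positions 2–3 → average rank (2+3)/2 = 2.5.
The 3 values of 57 occupy positions 4–6 → average rank 5.
Ivy has value 29 min → rank 2.5.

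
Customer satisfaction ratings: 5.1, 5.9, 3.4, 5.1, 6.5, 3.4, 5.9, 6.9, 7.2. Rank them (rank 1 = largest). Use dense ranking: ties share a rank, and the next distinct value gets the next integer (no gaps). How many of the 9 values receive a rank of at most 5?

7

Sorted (descending): 7.2, 6.9, 6.5, 5.9, 5.9, 5.1, 5.1, 3.4, 3.4
The 2 values of 5.9 share dense rank 4.
The 2 values of 5.1 share dense rank 5.
The 2 values of 3.4 share dense rank 6.
Remaining distinct values take the next consecutive integers.
Ranks ≤ 5: {1, 2, 3, 4, 4, 5, 5} → 7 values.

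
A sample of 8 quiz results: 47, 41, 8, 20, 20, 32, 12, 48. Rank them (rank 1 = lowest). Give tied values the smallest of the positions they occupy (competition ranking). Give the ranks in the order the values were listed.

7, 6, 1, 3, 3, 5, 2, 8

Sorted (ascending): 8, 12, 20, 20, 32, 41, 47, 48
The 2 values of 20 occupy positions 3–4 → each gets rank 3.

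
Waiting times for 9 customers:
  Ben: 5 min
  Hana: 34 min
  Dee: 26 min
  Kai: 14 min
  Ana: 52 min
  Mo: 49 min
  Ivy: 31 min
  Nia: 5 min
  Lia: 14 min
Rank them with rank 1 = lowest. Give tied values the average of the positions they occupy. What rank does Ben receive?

1.5

Sorted (ascending): 5, 5, 14, 14, 26, 31, 34, 49, 52
The 2 values of 5 occupy positions 1–2 → average rank (1+2)/2 = 1.5.
The 2 values of 14 occupy positions 3–4 → average rank (3+4)/2 = 3.5.
Ben has value 5 min → rank 1.5.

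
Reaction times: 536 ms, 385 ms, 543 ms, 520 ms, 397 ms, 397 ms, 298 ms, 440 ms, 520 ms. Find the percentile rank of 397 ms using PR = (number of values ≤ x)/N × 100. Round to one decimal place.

N = 9.
Strictly below 397: 2. Equal to 397: 2.
PR = 4/9 × 100 = 44.4

44.4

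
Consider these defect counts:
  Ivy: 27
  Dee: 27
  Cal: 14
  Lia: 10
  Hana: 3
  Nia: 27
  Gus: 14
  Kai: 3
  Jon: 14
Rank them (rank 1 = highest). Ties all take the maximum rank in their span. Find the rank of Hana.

Sorted (descending): 27, 27, 27, 14, 14, 14, 10, 3, 3
The 3 values of 27 occupy positions 1–3 → each gets rank 3.
The 3 values of 14 occupy positions 4–6 → each gets rank 6.
The 2 values of 3 occupy positions 8–9 → each gets rank 9.
Hana has value 3 → rank 9.

9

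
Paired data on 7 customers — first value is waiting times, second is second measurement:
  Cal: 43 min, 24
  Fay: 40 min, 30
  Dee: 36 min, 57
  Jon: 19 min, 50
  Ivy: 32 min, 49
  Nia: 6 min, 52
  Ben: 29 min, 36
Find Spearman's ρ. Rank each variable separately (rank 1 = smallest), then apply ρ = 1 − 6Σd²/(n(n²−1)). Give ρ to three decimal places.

Ranks of variable 1: 7, 6, 5, 2, 4, 1, 3
Ranks of variable 2: 1, 2, 7, 5, 4, 6, 3
d = r₁ − r₂: 6, 4, -2, -3, 0, -5, 0
d²: 36, 16, 4, 9, 0, 25, 0; Σd² = 90
ρ = 1 − 6·90/(7·48) = 1 − 540/336 = -0.607

-0.607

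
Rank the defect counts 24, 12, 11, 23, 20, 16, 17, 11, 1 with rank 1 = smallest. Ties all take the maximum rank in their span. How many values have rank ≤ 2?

1

Sorted (ascending): 1, 11, 11, 12, 16, 17, 20, 23, 24
The 2 values of 11 occupy positions 2–3 → each gets rank 3.
Ranks ≤ 2: {1} → 1 value.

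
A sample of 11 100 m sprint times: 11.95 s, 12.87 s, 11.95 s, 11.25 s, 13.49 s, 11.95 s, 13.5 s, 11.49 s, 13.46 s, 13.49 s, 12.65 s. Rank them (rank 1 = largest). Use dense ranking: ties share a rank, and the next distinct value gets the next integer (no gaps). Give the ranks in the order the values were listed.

6, 4, 6, 8, 2, 6, 1, 7, 3, 2, 5

Sorted (descending): 13.5, 13.49, 13.49, 13.46, 12.87, 12.65, 11.95, 11.95, 11.95, 11.49, 11.25
The 2 values of 13.49 share dense rank 2.
The 3 values of 11.95 share dense rank 6.
Remaining distinct values take the next consecutive integers.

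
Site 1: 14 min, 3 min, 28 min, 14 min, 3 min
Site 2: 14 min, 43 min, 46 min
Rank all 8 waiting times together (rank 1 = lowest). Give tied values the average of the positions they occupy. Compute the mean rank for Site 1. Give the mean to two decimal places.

3.40

Sorted (ascending): 3, 3, 14, 14, 14, 28, 43, 46
The 2 values of 3 occupy positions 1–2 → average rank (1+2)/2 = 1.5.
The 3 values of 14 occupy positions 3–5 → average rank 4.
Site 1 values → pooled ranks: 14→4, 3→1.5, 28→6, 14→4, 3→1.5
Mean rank = (4 + 1.5 + 6 + 4 + 1.5) / 5 = 3.40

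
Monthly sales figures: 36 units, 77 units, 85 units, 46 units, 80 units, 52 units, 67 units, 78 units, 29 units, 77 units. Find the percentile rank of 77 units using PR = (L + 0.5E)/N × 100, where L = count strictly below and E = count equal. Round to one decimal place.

60.0

N = 10.
Strictly below 77: 5. Equal to 77: 2.
PR = (5 + 0.5·2)/10 × 100 = 60.0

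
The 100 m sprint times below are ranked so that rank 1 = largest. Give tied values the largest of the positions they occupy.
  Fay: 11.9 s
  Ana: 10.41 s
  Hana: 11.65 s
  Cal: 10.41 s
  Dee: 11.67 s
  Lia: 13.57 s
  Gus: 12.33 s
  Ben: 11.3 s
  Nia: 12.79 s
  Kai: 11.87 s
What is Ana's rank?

10

Sorted (descending): 13.57, 12.79, 12.33, 11.9, 11.87, 11.67, 11.65, 11.3, 10.41, 10.41
The 2 values of 10.41 occupy positions 9–10 → each gets rank 10.
Ana has value 10.41 s → rank 10.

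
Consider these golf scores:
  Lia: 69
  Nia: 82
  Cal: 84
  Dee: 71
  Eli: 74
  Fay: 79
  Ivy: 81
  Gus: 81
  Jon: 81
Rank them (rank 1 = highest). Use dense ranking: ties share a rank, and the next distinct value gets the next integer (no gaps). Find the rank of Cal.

Sorted (descending): 84, 82, 81, 81, 81, 79, 74, 71, 69
The 3 values of 81 share dense rank 3.
Remaining distinct values take the next consecutive integers.
Cal has value 84 → rank 1.

1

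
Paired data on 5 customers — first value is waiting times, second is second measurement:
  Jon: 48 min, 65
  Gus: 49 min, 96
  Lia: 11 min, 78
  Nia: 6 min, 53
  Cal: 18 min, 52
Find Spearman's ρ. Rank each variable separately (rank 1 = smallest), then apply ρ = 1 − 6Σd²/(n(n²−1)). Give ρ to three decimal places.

Ranks of variable 1: 4, 5, 2, 1, 3
Ranks of variable 2: 3, 5, 4, 2, 1
d = r₁ − r₂: 1, 0, -2, -1, 2
d²: 1, 0, 4, 1, 4; Σd² = 10
ρ = 1 − 6·10/(5·24) = 1 − 60/120 = 0.500

0.500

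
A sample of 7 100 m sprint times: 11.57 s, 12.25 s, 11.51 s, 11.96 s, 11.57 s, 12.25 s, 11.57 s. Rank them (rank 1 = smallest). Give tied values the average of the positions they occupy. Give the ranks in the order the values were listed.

3, 6.5, 1, 5, 3, 6.5, 3

Sorted (ascending): 11.51, 11.57, 11.57, 11.57, 11.96, 12.25, 12.25
The 3 values of 11.57 occupy positions 2–4 → average rank 3.
The 2 values of 12.25 occupy positions 6–7 → average rank (6+7)/2 = 6.5.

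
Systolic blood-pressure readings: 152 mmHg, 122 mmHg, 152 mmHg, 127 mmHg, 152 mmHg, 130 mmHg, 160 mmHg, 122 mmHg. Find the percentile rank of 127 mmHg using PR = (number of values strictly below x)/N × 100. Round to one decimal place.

N = 8.
Strictly below 127: 2. Equal to 127: 1.
PR = 2/8 × 100 = 25.0

25.0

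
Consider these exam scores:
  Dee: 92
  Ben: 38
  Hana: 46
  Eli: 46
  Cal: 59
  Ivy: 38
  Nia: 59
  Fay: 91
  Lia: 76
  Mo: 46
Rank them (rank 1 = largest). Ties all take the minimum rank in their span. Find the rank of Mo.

6

Sorted (descending): 92, 91, 76, 59, 59, 46, 46, 46, 38, 38
The 2 values of 59 occupy positions 4–5 → each gets rank 4.
The 3 values of 46 occupy positions 6–8 → each gets rank 6.
The 2 values of 38 occupy positions 9–10 → each gets rank 9.
Mo has value 46 → rank 6.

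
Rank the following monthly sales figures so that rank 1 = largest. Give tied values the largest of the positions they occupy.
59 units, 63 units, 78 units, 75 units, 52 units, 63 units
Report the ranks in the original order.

Sorted (descending): 78, 75, 63, 63, 59, 52
The 2 values of 63 occupy positions 3–4 → each gets rank 4.

5, 4, 1, 2, 6, 4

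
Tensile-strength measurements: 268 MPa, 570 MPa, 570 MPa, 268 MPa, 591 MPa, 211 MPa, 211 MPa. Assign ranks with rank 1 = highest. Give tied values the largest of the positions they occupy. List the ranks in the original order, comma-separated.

5, 3, 3, 5, 1, 7, 7

Sorted (descending): 591, 570, 570, 268, 268, 211, 211
The 2 values of 570 occupy positions 2–3 → each gets rank 3.
The 2 values of 268 occupy positions 4–5 → each gets rank 5.
The 2 values of 211 occupy positions 6–7 → each gets rank 7.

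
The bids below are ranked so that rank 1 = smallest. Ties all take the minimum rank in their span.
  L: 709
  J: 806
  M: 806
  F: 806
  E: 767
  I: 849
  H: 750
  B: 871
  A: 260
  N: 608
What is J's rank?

Sorted (ascending): 260, 608, 709, 750, 767, 806, 806, 806, 849, 871
The 3 values of 806 occupy positions 6–8 → each gets rank 6.
J has value 806 → rank 6.

6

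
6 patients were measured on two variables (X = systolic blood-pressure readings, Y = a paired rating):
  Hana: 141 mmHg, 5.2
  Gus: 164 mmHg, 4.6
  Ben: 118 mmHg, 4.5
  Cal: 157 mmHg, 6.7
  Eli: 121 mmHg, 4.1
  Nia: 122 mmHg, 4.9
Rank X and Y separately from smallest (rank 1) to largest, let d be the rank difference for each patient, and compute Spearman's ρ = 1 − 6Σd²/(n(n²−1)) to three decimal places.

Ranks of variable 1: 4, 6, 1, 5, 2, 3
Ranks of variable 2: 5, 3, 2, 6, 1, 4
d = r₁ − r₂: -1, 3, -1, -1, 1, -1
d²: 1, 9, 1, 1, 1, 1; Σd² = 14
ρ = 1 − 6·14/(6·35) = 1 − 84/210 = 0.600

0.600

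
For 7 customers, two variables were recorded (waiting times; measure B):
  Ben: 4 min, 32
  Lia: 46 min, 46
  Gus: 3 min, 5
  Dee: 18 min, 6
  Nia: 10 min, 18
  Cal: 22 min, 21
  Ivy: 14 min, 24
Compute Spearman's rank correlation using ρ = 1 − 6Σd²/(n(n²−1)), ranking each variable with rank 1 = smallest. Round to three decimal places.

0.464

Ranks of variable 1: 2, 7, 1, 5, 3, 6, 4
Ranks of variable 2: 6, 7, 1, 2, 3, 4, 5
d = r₁ − r₂: -4, 0, 0, 3, 0, 2, -1
d²: 16, 0, 0, 9, 0, 4, 1; Σd² = 30
ρ = 1 − 6·30/(7·48) = 1 − 180/336 = 0.464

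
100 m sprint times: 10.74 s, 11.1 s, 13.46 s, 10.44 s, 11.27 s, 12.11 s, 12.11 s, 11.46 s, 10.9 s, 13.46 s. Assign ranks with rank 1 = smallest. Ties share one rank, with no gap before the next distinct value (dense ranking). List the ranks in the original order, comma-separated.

2, 4, 8, 1, 5, 7, 7, 6, 3, 8

Sorted (ascending): 10.44, 10.74, 10.9, 11.1, 11.27, 11.46, 12.11, 12.11, 13.46, 13.46
The 2 values of 12.11 share dense rank 7.
The 2 values of 13.46 share dense rank 8.
Remaining distinct values take the next consecutive integers.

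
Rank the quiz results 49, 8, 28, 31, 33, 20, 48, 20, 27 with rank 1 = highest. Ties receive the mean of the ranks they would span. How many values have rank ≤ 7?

Sorted (descending): 49, 48, 33, 31, 28, 27, 20, 20, 8
The 2 values of 20 occupy positions 7–8 → average rank (7+8)/2 = 7.5.
Ranks ≤ 7: {1, 2, 3, 4, 5, 6} → 6 values.

6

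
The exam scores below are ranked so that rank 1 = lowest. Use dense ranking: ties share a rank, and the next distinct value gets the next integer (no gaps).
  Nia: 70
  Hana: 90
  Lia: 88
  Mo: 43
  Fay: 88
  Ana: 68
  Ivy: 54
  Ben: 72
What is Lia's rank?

Sorted (ascending): 43, 54, 68, 70, 72, 88, 88, 90
The 2 values of 88 share dense rank 6.
Remaining distinct values take the next consecutive integers.
Lia has value 88 → rank 6.

6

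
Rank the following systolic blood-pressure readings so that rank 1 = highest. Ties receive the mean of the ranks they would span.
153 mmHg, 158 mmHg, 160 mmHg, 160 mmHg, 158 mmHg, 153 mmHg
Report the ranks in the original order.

Sorted (descending): 160, 160, 158, 158, 153, 153
The 2 values of 160 occupy positions 1–2 → average rank (1+2)/2 = 1.5.
The 2 values of 158 occupy positions 3–4 → average rank (3+4)/2 = 3.5.
The 2 values of 153 occupy positions 5–6 → average rank (5+6)/2 = 5.5.

5.5, 3.5, 1.5, 1.5, 3.5, 5.5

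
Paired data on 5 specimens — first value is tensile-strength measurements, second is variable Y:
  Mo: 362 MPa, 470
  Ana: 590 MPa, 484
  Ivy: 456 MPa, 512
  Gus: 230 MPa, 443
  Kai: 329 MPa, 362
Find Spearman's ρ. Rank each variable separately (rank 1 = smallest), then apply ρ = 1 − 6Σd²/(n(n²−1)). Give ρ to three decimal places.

0.800

Ranks of variable 1: 3, 5, 4, 1, 2
Ranks of variable 2: 3, 4, 5, 2, 1
d = r₁ − r₂: 0, 1, -1, -1, 1
d²: 0, 1, 1, 1, 1; Σd² = 4
ρ = 1 − 6·4/(5·24) = 1 − 24/120 = 0.800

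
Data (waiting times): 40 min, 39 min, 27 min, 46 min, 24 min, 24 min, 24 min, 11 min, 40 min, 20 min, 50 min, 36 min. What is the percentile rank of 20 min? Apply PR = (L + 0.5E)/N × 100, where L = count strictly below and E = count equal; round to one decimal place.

N = 12.
Strictly below 20: 1. Equal to 20: 1.
PR = (1 + 0.5·1)/12 × 100 = 12.5

12.5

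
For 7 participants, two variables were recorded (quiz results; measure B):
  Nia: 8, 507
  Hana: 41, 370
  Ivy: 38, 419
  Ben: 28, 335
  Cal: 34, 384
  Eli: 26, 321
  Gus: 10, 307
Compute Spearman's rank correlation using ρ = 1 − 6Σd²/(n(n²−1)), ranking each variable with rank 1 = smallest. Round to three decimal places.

0.143

Ranks of variable 1: 1, 7, 6, 4, 5, 3, 2
Ranks of variable 2: 7, 4, 6, 3, 5, 2, 1
d = r₁ − r₂: -6, 3, 0, 1, 0, 1, 1
d²: 36, 9, 0, 1, 0, 1, 1; Σd² = 48
ρ = 1 − 6·48/(7·48) = 1 − 288/336 = 0.143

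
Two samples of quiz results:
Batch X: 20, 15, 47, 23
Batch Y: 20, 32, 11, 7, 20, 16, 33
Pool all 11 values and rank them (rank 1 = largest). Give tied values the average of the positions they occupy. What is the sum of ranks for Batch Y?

Sorted (descending): 47, 33, 32, 23, 20, 20, 20, 16, 15, 11, 7
The 3 values of 20 occupy positions 5–7 → average rank 6.
Batch Y values → pooled ranks: 20→6, 32→3, 11→10, 7→11, 20→6, 16→8, 33→2
Rank sum = 6 + 3 + 10 + 11 + 6 + 8 + 2 = 46

46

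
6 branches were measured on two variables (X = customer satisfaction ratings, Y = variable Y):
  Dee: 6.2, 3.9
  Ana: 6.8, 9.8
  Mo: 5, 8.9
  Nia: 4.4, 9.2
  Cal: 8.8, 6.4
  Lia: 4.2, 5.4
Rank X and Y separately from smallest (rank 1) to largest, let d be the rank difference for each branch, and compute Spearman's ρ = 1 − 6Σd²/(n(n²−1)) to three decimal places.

0.143

Ranks of variable 1: 4, 5, 3, 2, 6, 1
Ranks of variable 2: 1, 6, 4, 5, 3, 2
d = r₁ − r₂: 3, -1, -1, -3, 3, -1
d²: 9, 1, 1, 9, 9, 1; Σd² = 30
ρ = 1 − 6·30/(6·35) = 1 − 180/210 = 0.143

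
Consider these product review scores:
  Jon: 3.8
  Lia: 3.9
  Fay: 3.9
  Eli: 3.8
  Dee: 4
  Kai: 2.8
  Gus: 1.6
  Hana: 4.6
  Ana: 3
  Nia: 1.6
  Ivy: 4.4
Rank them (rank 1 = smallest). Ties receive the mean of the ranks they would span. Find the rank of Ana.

4

Sorted (ascending): 1.6, 1.6, 2.8, 3, 3.8, 3.8, 3.9, 3.9, 4, 4.4, 4.6
The 2 values of 1.6 occupy positions 1–2 → average rank (1+2)/2 = 1.5.
The 2 values of 3.8 occupy positions 5–6 → average rank (5+6)/2 = 5.5.
The 2 values of 3.9 occupy positions 7–8 → average rank (7+8)/2 = 7.5.
Ana has value 3 → rank 4.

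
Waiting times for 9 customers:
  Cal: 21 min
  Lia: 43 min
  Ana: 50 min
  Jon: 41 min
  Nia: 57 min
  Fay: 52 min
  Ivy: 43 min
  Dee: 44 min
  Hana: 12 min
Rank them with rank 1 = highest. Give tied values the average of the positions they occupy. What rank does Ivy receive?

Sorted (descending): 57, 52, 50, 44, 43, 43, 41, 21, 12
The 2 values of 43 occupy positions 5–6 → average rank (5+6)/2 = 5.5.
Ivy has value 43 min → rank 5.5.

5.5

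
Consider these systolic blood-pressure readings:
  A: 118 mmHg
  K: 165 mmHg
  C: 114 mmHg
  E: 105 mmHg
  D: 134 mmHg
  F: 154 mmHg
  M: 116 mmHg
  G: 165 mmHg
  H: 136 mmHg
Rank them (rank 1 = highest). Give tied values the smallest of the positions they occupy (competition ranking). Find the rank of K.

1

Sorted (descending): 165, 165, 154, 136, 134, 118, 116, 114, 105
The 2 values of 165 occupy positions 1–2 → each gets rank 1.
K has value 165 mmHg → rank 1.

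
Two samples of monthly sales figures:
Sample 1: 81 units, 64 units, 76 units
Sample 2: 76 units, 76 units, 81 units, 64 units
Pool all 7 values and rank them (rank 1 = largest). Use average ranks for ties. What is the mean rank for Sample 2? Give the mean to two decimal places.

Sorted (descending): 81, 81, 76, 76, 76, 64, 64
The 2 values of 81 occupy positions 1–2 → average rank (1+2)/2 = 1.5.
The 3 values of 76 occupy positions 3–5 → average rank 4.
The 2 values of 64 occupy positions 6–7 → average rank (6+7)/2 = 6.5.
Sample 2 values → pooled ranks: 76→4, 76→4, 81→1.5, 64→6.5
Mean rank = (4 + 4 + 1.5 + 6.5) / 4 = 4.00

4.00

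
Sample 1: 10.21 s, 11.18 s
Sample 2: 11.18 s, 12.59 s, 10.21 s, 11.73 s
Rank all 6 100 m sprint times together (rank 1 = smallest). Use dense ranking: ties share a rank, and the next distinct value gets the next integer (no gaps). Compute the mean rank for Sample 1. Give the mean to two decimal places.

1.50

Sorted (ascending): 10.21, 10.21, 11.18, 11.18, 11.73, 12.59
The 2 values of 10.21 share dense rank 1.
The 2 values of 11.18 share dense rank 2.
Remaining distinct values take the next consecutive integers.
Sample 1 values → pooled ranks: 10.21→1, 11.18→2
Mean rank = (1 + 2) / 2 = 1.50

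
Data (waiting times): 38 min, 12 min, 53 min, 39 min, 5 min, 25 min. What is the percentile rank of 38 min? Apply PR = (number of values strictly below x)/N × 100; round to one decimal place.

N = 6.
Strictly below 38: 3. Equal to 38: 1.
PR = 3/6 × 100 = 50.0

50.0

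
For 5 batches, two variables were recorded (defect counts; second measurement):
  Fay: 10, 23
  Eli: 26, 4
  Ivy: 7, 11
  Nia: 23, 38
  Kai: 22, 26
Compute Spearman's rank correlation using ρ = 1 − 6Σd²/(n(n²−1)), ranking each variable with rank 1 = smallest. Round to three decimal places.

0.000

Ranks of variable 1: 2, 5, 1, 4, 3
Ranks of variable 2: 3, 1, 2, 5, 4
d = r₁ − r₂: -1, 4, -1, -1, -1
d²: 1, 16, 1, 1, 1; Σd² = 20
ρ = 1 − 6·20/(5·24) = 1 − 120/120 = 0.000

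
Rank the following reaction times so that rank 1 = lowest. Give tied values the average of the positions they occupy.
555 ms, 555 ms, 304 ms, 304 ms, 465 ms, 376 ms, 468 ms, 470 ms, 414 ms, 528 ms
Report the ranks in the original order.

Sorted (ascending): 304, 304, 376, 414, 465, 468, 470, 528, 555, 555
The 2 values of 304 occupy positions 1–2 → average rank (1+2)/2 = 1.5.
The 2 values of 555 occupy positions 9–10 → average rank (9+10)/2 = 9.5.

9.5, 9.5, 1.5, 1.5, 5, 3, 6, 7, 4, 8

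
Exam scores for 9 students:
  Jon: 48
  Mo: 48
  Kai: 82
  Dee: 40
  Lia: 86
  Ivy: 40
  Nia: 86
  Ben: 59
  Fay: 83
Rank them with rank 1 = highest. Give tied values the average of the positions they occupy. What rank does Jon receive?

Sorted (descending): 86, 86, 83, 82, 59, 48, 48, 40, 40
The 2 values of 86 occupy positions 1–2 → average rank (1+2)/2 = 1.5.
The 2 values of 48 occupy positions 6–7 → average rank (6+7)/2 = 6.5.
The 2 values of 40 occupy positions 8–9 → average rank (8+9)/2 = 8.5.
Jon has value 48 → rank 6.5.

6.5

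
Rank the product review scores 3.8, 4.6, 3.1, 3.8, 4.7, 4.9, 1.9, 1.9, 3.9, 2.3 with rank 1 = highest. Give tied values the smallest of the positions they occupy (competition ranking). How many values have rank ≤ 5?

6

Sorted (descending): 4.9, 4.7, 4.6, 3.9, 3.8, 3.8, 3.1, 2.3, 1.9, 1.9
The 2 values of 3.8 occupy positions 5–6 → each gets rank 5.
The 2 values of 1.9 occupy positions 9–10 → each gets rank 9.
Ranks ≤ 5: {1, 2, 3, 4, 5, 5} → 6 values.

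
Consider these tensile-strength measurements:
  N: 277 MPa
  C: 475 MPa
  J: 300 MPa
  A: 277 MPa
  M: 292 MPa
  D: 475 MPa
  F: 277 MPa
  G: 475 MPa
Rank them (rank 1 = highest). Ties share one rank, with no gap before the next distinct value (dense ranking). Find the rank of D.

Sorted (descending): 475, 475, 475, 300, 292, 277, 277, 277
The 3 values of 475 share dense rank 1.
The 3 values of 277 share dense rank 4.
Remaining distinct values take the next consecutive integers.
D has value 475 MPa → rank 1.

1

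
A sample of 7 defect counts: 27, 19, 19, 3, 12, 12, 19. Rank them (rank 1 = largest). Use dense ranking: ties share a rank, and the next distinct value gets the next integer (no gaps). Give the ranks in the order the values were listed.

1, 2, 2, 4, 3, 3, 2

Sorted (descending): 27, 19, 19, 19, 12, 12, 3
The 3 values of 19 share dense rank 2.
The 2 values of 12 share dense rank 3.
Remaining distinct values take the next consecutive integers.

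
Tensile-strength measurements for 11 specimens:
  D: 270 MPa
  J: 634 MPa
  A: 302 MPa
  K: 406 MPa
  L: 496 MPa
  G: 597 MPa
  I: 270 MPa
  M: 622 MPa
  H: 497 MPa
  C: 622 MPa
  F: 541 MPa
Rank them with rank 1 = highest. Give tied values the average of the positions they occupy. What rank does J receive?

Sorted (descending): 634, 622, 622, 597, 541, 497, 496, 406, 302, 270, 270
The 2 values of 622 occupy positions 2–3 → average rank (2+3)/2 = 2.5.
The 2 values of 270 occupy positions 10–11 → average rank (10+11)/2 = 10.5.
J has value 634 MPa → rank 1.

1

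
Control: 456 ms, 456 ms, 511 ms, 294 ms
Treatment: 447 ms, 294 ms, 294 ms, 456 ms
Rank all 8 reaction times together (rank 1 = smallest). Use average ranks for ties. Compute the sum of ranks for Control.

Sorted (ascending): 294, 294, 294, 447, 456, 456, 456, 511
The 3 values of 294 occupy positions 1–3 → average rank 2.
The 3 values of 456 occupy positions 5–7 → average rank 6.
Control values → pooled ranks: 456→6, 456→6, 511→8, 294→2
Rank sum = 6 + 6 + 8 + 2 = 22

22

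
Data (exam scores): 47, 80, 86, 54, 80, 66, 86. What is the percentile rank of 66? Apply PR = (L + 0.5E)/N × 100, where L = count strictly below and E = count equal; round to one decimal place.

N = 7.
Strictly below 66: 2. Equal to 66: 1.
PR = (2 + 0.5·1)/7 × 100 = 35.7

35.7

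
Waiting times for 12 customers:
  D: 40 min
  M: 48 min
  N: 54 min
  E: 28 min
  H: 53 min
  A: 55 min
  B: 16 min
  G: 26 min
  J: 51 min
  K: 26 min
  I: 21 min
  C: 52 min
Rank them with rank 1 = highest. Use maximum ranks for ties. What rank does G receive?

10

Sorted (descending): 55, 54, 53, 52, 51, 48, 40, 28, 26, 26, 21, 16
The 2 values of 26 occupy positions 9–10 → each gets rank 10.
G has value 26 min → rank 10.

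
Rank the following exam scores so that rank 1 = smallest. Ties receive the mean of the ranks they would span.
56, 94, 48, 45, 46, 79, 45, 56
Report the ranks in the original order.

Sorted (ascending): 45, 45, 46, 48, 56, 56, 79, 94
The 2 values of 45 occupy positions 1–2 → average rank (1+2)/2 = 1.5.
The 2 values of 56 occupy positions 5–6 → average rank (5+6)/2 = 5.5.

5.5, 8, 4, 1.5, 3, 7, 1.5, 5.5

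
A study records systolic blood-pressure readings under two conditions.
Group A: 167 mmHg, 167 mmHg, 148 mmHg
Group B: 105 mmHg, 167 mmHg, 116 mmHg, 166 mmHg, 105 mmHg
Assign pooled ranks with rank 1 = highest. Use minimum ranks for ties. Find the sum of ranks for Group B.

Sorted (descending): 167, 167, 167, 166, 148, 116, 105, 105
The 3 values of 167 occupy positions 1–3 → each gets rank 1.
The 2 values of 105 occupy positions 7–8 → each gets rank 7.
Group B values → pooled ranks: 105→7, 167→1, 116→6, 166→4, 105→7
Rank sum = 7 + 1 + 6 + 4 + 7 = 25

25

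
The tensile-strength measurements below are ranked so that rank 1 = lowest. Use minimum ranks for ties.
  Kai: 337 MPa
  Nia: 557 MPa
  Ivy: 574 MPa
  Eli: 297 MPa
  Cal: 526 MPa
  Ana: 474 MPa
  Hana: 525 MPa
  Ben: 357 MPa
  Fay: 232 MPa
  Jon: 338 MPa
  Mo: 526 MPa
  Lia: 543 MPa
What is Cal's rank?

Sorted (ascending): 232, 297, 337, 338, 357, 474, 525, 526, 526, 543, 557, 574
The 2 values of 526 occupy positions 8–9 → each gets rank 8.
Cal has value 526 MPa → rank 8.

8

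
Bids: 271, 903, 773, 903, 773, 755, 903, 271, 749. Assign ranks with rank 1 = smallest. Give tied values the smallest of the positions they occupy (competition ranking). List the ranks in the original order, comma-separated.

Sorted (ascending): 271, 271, 749, 755, 773, 773, 903, 903, 903
The 2 values of 271 occupy positions 1–2 → each gets rank 1.
The 2 values of 773 occupy positions 5–6 → each gets rank 5.
The 3 values of 903 occupy positions 7–9 → each gets rank 7.

1, 7, 5, 7, 5, 4, 7, 1, 3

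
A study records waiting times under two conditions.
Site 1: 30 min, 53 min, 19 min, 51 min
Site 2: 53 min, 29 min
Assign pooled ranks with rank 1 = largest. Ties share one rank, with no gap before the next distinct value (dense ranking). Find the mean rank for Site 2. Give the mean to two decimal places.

2.50

Sorted (descending): 53, 53, 51, 30, 29, 19
The 2 values of 53 share dense rank 1.
Remaining distinct values take the next consecutive integers.
Site 2 values → pooled ranks: 53→1, 29→4
Mean rank = (1 + 4) / 2 = 2.50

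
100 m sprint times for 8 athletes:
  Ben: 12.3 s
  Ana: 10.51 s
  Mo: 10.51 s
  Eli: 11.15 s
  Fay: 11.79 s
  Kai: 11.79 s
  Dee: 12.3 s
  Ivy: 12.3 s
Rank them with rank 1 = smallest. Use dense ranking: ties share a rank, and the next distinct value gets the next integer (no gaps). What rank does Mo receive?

1

Sorted (ascending): 10.51, 10.51, 11.15, 11.79, 11.79, 12.3, 12.3, 12.3
The 2 values of 10.51 share dense rank 1.
The 2 values of 11.79 share dense rank 3.
The 3 values of 12.3 share dense rank 4.
Remaining distinct values take the next consecutive integers.
Mo has value 10.51 s → rank 1.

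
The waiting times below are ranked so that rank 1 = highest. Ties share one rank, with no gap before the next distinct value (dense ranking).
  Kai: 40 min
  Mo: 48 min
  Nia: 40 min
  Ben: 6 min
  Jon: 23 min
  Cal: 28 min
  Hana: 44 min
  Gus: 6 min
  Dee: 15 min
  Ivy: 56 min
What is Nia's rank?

4

Sorted (descending): 56, 48, 44, 40, 40, 28, 23, 15, 6, 6
The 2 values of 40 share dense rank 4.
The 2 values of 6 share dense rank 8.
Remaining distinct values take the next consecutive integers.
Nia has value 40 min → rank 4.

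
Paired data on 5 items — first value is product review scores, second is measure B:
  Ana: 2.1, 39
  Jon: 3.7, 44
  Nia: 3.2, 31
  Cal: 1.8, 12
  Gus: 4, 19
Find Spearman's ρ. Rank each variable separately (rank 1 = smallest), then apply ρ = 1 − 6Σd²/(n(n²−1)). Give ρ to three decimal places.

Ranks of variable 1: 2, 4, 3, 1, 5
Ranks of variable 2: 4, 5, 3, 1, 2
d = r₁ − r₂: -2, -1, 0, 0, 3
d²: 4, 1, 0, 0, 9; Σd² = 14
ρ = 1 − 6·14/(5·24) = 1 − 84/120 = 0.300

0.300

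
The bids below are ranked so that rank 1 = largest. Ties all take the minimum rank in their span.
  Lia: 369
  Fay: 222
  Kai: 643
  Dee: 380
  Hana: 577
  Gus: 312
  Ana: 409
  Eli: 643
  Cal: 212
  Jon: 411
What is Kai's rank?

1

Sorted (descending): 643, 643, 577, 411, 409, 380, 369, 312, 222, 212
The 2 values of 643 occupy positions 1–2 → each gets rank 1.
Kai has value 643 → rank 1.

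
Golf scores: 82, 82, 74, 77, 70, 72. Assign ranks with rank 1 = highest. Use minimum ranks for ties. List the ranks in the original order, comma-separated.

1, 1, 4, 3, 6, 5

Sorted (descending): 82, 82, 77, 74, 72, 70
The 2 values of 82 occupy positions 1–2 → each gets rank 1.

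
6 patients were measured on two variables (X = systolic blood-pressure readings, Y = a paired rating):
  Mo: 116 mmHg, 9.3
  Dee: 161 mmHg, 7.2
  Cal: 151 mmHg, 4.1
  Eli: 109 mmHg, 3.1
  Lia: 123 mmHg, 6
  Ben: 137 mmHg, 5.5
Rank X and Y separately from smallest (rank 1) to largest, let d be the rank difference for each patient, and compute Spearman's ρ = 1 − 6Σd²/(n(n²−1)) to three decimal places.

Ranks of variable 1: 2, 6, 5, 1, 3, 4
Ranks of variable 2: 6, 5, 2, 1, 4, 3
d = r₁ − r₂: -4, 1, 3, 0, -1, 1
d²: 16, 1, 9, 0, 1, 1; Σd² = 28
ρ = 1 − 6·28/(6·35) = 1 − 168/210 = 0.200

0.200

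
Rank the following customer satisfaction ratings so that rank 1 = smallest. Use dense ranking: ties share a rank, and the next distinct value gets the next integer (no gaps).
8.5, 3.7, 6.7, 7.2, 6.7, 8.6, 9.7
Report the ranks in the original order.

Sorted (ascending): 3.7, 6.7, 6.7, 7.2, 8.5, 8.6, 9.7
The 2 values of 6.7 share dense rank 2.
Remaining distinct values take the next consecutive integers.

4, 1, 2, 3, 2, 5, 6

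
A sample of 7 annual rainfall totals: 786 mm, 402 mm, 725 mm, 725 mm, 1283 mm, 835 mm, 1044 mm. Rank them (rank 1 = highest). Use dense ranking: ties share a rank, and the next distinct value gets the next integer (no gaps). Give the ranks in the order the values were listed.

4, 6, 5, 5, 1, 3, 2

Sorted (descending): 1283, 1044, 835, 786, 725, 725, 402
The 2 values of 725 share dense rank 5.
Remaining distinct values take the next consecutive integers.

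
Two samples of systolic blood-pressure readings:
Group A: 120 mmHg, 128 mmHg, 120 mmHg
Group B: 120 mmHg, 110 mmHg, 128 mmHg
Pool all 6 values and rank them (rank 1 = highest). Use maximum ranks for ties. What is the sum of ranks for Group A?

12

Sorted (descending): 128, 128, 120, 120, 120, 110
The 2 values of 128 occupy positions 1–2 → each gets rank 2.
The 3 values of 120 occupy positions 3–5 → each gets rank 5.
Group A values → pooled ranks: 120→5, 128→2, 120→5
Rank sum = 5 + 2 + 5 = 12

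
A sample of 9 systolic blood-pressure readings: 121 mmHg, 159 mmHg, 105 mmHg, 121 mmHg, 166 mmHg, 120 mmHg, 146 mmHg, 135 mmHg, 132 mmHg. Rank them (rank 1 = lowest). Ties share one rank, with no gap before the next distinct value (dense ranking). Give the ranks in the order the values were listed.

3, 7, 1, 3, 8, 2, 6, 5, 4

Sorted (ascending): 105, 120, 121, 121, 132, 135, 146, 159, 166
The 2 values of 121 share dense rank 3.
Remaining distinct values take the next consecutive integers.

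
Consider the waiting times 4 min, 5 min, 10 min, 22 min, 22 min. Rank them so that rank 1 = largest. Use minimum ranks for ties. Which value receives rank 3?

10

Sorted (descending): 22, 22, 10, 5, 4
The 2 values of 22 occupy positions 1–2 → each gets rank 1.
Rank 3 → value 10.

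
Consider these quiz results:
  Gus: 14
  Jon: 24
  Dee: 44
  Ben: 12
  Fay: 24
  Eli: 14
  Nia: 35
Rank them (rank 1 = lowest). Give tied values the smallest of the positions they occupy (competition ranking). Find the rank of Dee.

Sorted (ascending): 12, 14, 14, 24, 24, 35, 44
The 2 values of 14 occupy positions 2–3 → each gets rank 2.
The 2 values of 24 occupy positions 4–5 → each gets rank 4.
Dee has value 44 → rank 7.

7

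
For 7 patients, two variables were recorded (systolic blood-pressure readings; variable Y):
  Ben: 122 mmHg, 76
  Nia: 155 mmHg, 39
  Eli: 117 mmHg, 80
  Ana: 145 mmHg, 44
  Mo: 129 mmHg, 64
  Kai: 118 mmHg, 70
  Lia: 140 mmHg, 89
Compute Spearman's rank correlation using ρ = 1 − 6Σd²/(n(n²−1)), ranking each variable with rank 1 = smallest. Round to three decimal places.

-0.607

Ranks of variable 1: 3, 7, 1, 6, 4, 2, 5
Ranks of variable 2: 5, 1, 6, 2, 3, 4, 7
d = r₁ − r₂: -2, 6, -5, 4, 1, -2, -2
d²: 4, 36, 25, 16, 1, 4, 4; Σd² = 90
ρ = 1 − 6·90/(7·48) = 1 − 540/336 = -0.607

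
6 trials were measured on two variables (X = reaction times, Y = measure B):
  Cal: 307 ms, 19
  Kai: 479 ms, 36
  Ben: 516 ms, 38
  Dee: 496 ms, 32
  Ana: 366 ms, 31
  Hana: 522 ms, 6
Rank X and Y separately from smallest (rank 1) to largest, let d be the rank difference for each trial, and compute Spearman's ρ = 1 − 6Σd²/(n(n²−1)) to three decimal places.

0.086

Ranks of variable 1: 1, 3, 5, 4, 2, 6
Ranks of variable 2: 2, 5, 6, 4, 3, 1
d = r₁ − r₂: -1, -2, -1, 0, -1, 5
d²: 1, 4, 1, 0, 1, 25; Σd² = 32
ρ = 1 − 6·32/(6·35) = 1 − 192/210 = 0.086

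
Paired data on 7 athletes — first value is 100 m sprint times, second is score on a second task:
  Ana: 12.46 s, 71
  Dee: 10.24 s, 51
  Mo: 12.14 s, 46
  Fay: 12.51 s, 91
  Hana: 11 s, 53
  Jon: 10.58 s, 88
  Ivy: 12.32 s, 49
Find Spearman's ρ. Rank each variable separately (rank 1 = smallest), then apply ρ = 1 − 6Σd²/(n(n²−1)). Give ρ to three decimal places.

0.286

Ranks of variable 1: 6, 1, 4, 7, 3, 2, 5
Ranks of variable 2: 5, 3, 1, 7, 4, 6, 2
d = r₁ − r₂: 1, -2, 3, 0, -1, -4, 3
d²: 1, 4, 9, 0, 1, 16, 9; Σd² = 40
ρ = 1 − 6·40/(7·48) = 1 − 240/336 = 0.286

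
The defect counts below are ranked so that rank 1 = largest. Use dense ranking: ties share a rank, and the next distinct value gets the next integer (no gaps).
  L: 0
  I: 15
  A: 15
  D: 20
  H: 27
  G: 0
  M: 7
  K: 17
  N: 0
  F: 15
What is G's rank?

Sorted (descending): 27, 20, 17, 15, 15, 15, 7, 0, 0, 0
The 3 values of 15 share dense rank 4.
The 3 values of 0 share dense rank 6.
Remaining distinct values take the next consecutive integers.
G has value 0 → rank 6.

6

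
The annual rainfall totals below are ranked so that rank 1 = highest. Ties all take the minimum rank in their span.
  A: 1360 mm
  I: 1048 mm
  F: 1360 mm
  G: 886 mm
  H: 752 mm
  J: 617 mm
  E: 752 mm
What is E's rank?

5

Sorted (descending): 1360, 1360, 1048, 886, 752, 752, 617
The 2 values of 1360 occupy positions 1–2 → each gets rank 1.
The 2 values of 752 occupy positions 5–6 → each gets rank 5.
E has value 752 mm → rank 5.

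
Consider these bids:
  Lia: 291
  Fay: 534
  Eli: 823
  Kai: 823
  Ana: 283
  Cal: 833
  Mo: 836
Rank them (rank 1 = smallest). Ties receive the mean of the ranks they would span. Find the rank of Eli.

Sorted (ascending): 283, 291, 534, 823, 823, 833, 836
The 2 values of 823 occupy positions 4–5 → average rank (4+5)/2 = 4.5.
Eli has value 823 → rank 4.5.

4.5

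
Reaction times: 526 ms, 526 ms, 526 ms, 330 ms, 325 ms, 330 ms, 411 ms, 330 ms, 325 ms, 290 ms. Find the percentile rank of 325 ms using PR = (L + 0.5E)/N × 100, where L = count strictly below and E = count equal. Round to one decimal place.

N = 10.
Strictly below 325: 1. Equal to 325: 2.
PR = (1 + 0.5·2)/10 × 100 = 20.0

20.0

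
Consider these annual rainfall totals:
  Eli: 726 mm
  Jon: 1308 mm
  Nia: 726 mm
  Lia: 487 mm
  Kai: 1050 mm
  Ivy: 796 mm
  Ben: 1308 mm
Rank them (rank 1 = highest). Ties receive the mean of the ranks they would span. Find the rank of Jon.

Sorted (descending): 1308, 1308, 1050, 796, 726, 726, 487
The 2 values of 1308 occupy positions 1–2 → average rank (1+2)/2 = 1.5.
The 2 values of 726 occupy positions 5–6 → average rank (5+6)/2 = 5.5.
Jon has value 1308 mm → rank 1.5.

1.5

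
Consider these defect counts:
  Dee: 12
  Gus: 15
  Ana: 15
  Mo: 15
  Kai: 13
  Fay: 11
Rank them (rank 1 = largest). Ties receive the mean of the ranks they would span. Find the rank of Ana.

Sorted (descending): 15, 15, 15, 13, 12, 11
The 3 values of 15 occupy positions 1–3 → average rank 2.
Ana has value 15 → rank 2.

2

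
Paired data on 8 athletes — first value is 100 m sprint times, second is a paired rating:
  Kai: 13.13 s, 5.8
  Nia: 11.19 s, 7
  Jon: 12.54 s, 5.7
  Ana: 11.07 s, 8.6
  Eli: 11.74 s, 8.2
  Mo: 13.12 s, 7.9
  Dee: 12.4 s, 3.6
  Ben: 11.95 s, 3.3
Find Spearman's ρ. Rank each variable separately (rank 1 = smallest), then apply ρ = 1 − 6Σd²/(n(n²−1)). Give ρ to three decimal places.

Ranks of variable 1: 8, 2, 6, 1, 3, 7, 5, 4
Ranks of variable 2: 4, 5, 3, 8, 7, 6, 2, 1
d = r₁ − r₂: 4, -3, 3, -7, -4, 1, 3, 3
d²: 16, 9, 9, 49, 16, 1, 9, 9; Σd² = 118
ρ = 1 − 6·118/(8·63) = 1 − 708/504 = -0.405

-0.405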